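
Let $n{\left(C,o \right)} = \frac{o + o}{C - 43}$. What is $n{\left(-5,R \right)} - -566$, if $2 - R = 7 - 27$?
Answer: $\frac{6781}{12} \approx 565.08$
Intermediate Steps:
$R = 22$ ($R = 2 - \left(7 - 27\right) = 2 - -20 = 2 + 20 = 22$)
$n{\left(C,o \right)} = \frac{2 o}{-43 + C}$
$n{\left(-5,R \right)} - -566 = 2 \cdot 22 \frac{1}{-43 - 5} - -566 = 2 \cdot 22 \frac{1}{-48} + 566 = 2 \cdot 22 \left(- \frac{1}{48}\right) + 566 = - \frac{11}{12} + 566 = \frac{6781}{12}$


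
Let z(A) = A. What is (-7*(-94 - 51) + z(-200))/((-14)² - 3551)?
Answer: -163/671 ≈ -0.24292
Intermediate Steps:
(-7*(-94 - 51) + z(-200))/((-14)² - 3551) = (-7*(-94 - 51) - 200)/((-14)² - 3551) = (-7*(-145) - 200)/(196 - 3551) = (1015 - 200)/(-3355) = 815*(-1/3355) = -163/671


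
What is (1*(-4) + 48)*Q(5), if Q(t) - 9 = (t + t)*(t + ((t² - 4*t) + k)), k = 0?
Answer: 4796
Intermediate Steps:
Q(t) = 9 + 2*t*(t² - 3*t) (Q(t) = 9 + (t + t)*(t + ((t² - 4*t) + 0)) = 9 + (2*t)*(t + (t² - 4*t)) = 9 + (2*t)*(t² - 3*t) = 9 + 2*t*(t² - 3*t))
(1*(-4) + 48)*Q(5) = (1*(-4) + 48)*(9 - 6*5² + 2*5³) = (-4 + 48)*(9 - 6*25 + 2*125) = 44*(9 - 150 + 250) = 44*109 = 4796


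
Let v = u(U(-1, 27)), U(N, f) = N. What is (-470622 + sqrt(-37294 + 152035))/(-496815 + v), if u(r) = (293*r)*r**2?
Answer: 235311/248554 - 3*sqrt(12749)/497108 ≈ 0.94604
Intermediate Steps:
u(r) = 293*r**3
v = -293 (v = 293*(-1)**3 = 293*(-1) = -293)
(-470622 + sqrt(-37294 + 152035))/(-496815 + v) = (-470622 + sqrt(-37294 + 152035))/(-496815 - 293) = (-470622 + sqrt(114741))/(-497108) = (-470622 + 3*sqrt(12749))*(-1/497108) = 235311/248554 - 3*sqrt(12749)/497108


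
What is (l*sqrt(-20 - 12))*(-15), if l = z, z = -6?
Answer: 360*I*sqrt(2) ≈ 509.12*I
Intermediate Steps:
l = -6
(l*sqrt(-20 - 12))*(-15) = -6*sqrt(-20 - 12)*(-15) = -24*I*sqrt(2)*(-15) = 360*I*sqrt(2)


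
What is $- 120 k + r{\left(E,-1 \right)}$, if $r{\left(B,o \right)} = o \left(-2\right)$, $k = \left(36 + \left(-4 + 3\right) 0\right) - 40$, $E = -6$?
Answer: $482$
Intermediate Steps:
$k = -4$ ($k = \left(36 - 0\right) - 40 = \left(36 + 0\right) - 40 = 36 - 40 = -4$)
$r{\left(B,o \right)} = - 2 o$
$- 120 k + r{\left(E,-1 \right)} = \left(-120\right) \left(-4\right) - -2 = 480 + 2 = 482$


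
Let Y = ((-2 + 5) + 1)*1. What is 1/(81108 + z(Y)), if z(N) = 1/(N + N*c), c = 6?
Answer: 28/2271025 ≈ 1.2329e-5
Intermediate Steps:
Y = 4 (Y = (3 + 1)*1 = 4*1 = 4)
z(N) = 1/(7*N) (z(N) = 1/(N + N*6) = 1/(N + 6*N) = 1/(7*N))
1/(81108 + z(Y)) = 1/(81108 + (1/7)/4) = 1/(81108 + (1/7)*(1/4)) = 1/(81108 + 1/28) = 1/(2271025/28) = 28/2271025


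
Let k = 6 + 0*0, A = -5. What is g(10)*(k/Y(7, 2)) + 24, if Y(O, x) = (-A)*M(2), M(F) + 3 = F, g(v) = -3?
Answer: 138/5 ≈ 27.600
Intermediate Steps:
M(F) = -3 + F
k = 6 (k = 6 + 0 = 6)
Y(O, x) = -5 (Y(O, x) = (-1*(-5))*(-3 + 2) = 5*(-1) = -5)
g(10)*(k/Y(7, 2)) + 24 = -18/(-5) + 24 = -18*(-1)/5 + 24 = -3*(-6/5) + 24 = 18/5 + 24 = 138/5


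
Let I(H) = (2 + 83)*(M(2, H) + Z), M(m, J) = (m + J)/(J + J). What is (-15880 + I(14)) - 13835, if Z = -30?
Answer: -225515/7 ≈ -32216.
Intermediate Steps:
M(m, J) = (J + m)/(2*J) (M(m, J) = (J + m)/((2*J)) = (J + m)*(1/(2*J)) = (J + m)/(2*J))
I(H) = -2550 + 85*(2 + H)/(2*H) (I(H) = (2 + 83)*((H + 2)/(2*H) - 30) = 85*((2 + H)/(2*H) - 30) = 85*(-30 + (2 + H)/(2*H)) = -2550 + 85*(2 + H)/(2*H))
(-15880 + I(14)) - 13835 = (-15880 + (-5015/2 + 85/14)) - 13835 = (-15880 - 17510/7) - 13835 = -128670/7 - 13835 = -225515/7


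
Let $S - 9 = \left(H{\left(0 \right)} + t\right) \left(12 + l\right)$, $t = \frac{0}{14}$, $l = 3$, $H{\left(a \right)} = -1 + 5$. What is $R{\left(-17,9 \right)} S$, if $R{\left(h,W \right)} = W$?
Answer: $621$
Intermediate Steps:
$H{\left(a \right)} = 4$
$t = 0$ ($t = 0 \cdot \frac{1}{14} = 0$)
$S = 69$ ($S = 9 + \left(4 + 0\right) \left(12 + 3\right) = 9 + 4 \cdot 15 = 9 + 60 = 69$)
$R{\left(-17,9 \right)} S = 9 \cdot 69 = 621$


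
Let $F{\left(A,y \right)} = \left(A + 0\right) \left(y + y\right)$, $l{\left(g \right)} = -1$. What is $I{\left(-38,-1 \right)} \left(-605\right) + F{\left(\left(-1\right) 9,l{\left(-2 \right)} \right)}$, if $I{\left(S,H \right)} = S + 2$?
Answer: $21798$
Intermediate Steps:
$F{\left(A,y \right)} = 2 A y$ ($F{\left(A,y \right)} = A 2 y = 2 A y$)
$I{\left(S,H \right)} = 2 + S$
$I{\left(-38,-1 \right)} \left(-605\right) + F{\left(\left(-1\right) 9,l{\left(-2 \right)} \right)} = \left(2 - 38\right) \left(-605\right) + 2 \left(\left(-1\right) 9\right) \left(-1\right) = \left(-36\right) \left(-605\right) + 2 \left(-9\right) \left(-1\right) = 21780 + 18 = 21798$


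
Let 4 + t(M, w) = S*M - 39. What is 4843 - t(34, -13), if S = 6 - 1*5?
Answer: 4852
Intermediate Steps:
S = 1 (S = 6 - 5 = 1)
t(M, w) = -43 + M (t(M, w) = -4 + (1*M - 39) = -4 + (M - 39) = -4 + (-39 + M) = -43 + M)
4843 - t(34, -13) = 4843 - (-43 + 34) = 4843 - 1*(-9) = 4843 + 9 = 4852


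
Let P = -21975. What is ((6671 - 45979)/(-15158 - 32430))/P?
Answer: -9827/261436575 ≈ -3.7588e-5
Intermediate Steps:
((6671 - 45979)/(-15158 - 32430))/P = ((6671 - 45979)/(-15158 - 32430))/(-21975) = -39308/(-47588)*(-1/21975) = -39308*(-1/47588)*(-1/21975) = (9827/11897)*(-1/21975) = -9827/261436575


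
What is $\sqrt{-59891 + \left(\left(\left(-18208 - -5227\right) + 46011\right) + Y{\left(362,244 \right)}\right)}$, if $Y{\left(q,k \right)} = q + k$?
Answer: $i \sqrt{26255} \approx 162.03 i$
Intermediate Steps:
$Y{\left(q,k \right)} = k + q$
$\sqrt{-59891 + \left(\left(\left(-18208 - -5227\right) + 46011\right) + Y{\left(362,244 \right)}\right)} = \sqrt{-59891 + \left(\left(\left(-18208 - -5227\right) + 46011\right) + \left(244 + 362\right)\right)} = \sqrt{-59891 + \left(\left(\left(-18208 + 5227\right) + 46011\right) + 606\right)} = \sqrt{-59891 + \left(\left(-12981 + 46011\right) + 606\right)} = \sqrt{-59891 + \left(33030 + 606\right)} = \sqrt{-59891 + 33636} = \sqrt{-26255} = i \sqrt{26255}$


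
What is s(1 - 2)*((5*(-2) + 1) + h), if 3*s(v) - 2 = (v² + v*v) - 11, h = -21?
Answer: 70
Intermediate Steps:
s(v) = -3 + 2*v²/3 (s(v) = ⅔ + ((v² + v*v) - 11)/3 = ⅔ + ((v² + v²) - 11)/3 = ⅔ + (2*v² - 11)/3 = ⅔ + (-11 + 2*v²)/3 = ⅔ + (-11/3 + 2*v²/3) = -3 + 2*v²/3)
s(1 - 2)*((5*(-2) + 1) + h) = (-3 + 2*(1 - 2)²/3)*((5*(-2) + 1) - 21) = (-3 + (⅔)*(-1)²)*((-10 + 1) - 21) = (-3 + (⅔)*1)*(-9 - 21) = (-3 + ⅔)*(-30) = -7/3*(-30) = 70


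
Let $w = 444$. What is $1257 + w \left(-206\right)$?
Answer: $-90207$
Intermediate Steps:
$1257 + w \left(-206\right) = 1257 + 444 \left(-206\right) = 1257 - 91464 = -90207$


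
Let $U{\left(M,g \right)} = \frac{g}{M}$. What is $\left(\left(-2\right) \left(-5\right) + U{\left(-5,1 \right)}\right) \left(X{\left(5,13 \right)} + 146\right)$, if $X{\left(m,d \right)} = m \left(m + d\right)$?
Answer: $\frac{11564}{5} \approx 2312.8$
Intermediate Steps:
$X{\left(m,d \right)} = m \left(d + m\right)$
$\left(\left(-2\right) \left(-5\right) + U{\left(-5,1 \right)}\right) \left(X{\left(5,13 \right)} + 146\right) = \left(\left(-2\right) \left(-5\right) + 1 \frac{1}{-5}\right) \left(5 \left(13 + 5\right) + 146\right) = \left(10 + 1 \left(- \frac{1}{5}\right)\right) \left(5 \cdot 18 + 146\right) = \left(10 - \frac{1}{5}\right) \left(90 + 146\right) = \frac{49}{5} \cdot 236 = \frac{11564}{5}$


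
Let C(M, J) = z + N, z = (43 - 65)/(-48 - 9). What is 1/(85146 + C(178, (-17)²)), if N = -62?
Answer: 57/4849810 ≈ 1.1753e-5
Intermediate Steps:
z = 22/57 (z = -22/(-57) = -22*(-1/57) = 22/57 ≈ 0.38596)
C(M, J) = -3512/57 (C(M, J) = 22/57 - 62 = -3512/57)
1/(85146 + C(178, (-17)²)) = 1/(85146 - 3512/57) = 1/(4849810/57) = 57/4849810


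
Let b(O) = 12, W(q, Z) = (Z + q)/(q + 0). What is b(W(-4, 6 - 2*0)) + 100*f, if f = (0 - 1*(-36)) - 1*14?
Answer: 2212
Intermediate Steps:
W(q, Z) = (Z + q)/q
f = 22 (f = (0 + 36) - 14 = 36 - 14 = 22)
b(W(-4, 6 - 2*0)) + 100*f = 12 + 100*22 = 12 + 2200 = 2212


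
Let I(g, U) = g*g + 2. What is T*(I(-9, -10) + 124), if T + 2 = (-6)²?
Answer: 7038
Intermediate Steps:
I(g, U) = 2 + g² (I(g, U) = g² + 2 = 2 + g²)
T = 34 (T = -2 + (-6)² = -2 + 36 = 34)
T*(I(-9, -10) + 124) = 34*((2 + (-9)²) + 124) = 34*((2 + 81) + 124) = 34*(83 + 124) = 34*207 = 7038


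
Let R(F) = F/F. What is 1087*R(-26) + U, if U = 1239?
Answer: 2326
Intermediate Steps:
R(F) = 1
1087*R(-26) + U = 1087*1 + 1239 = 1087 + 1239 = 2326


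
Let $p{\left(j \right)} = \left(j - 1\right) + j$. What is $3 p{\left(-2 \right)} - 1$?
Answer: $-16$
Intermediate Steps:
$p{\left(j \right)} = -1 + 2 j$ ($p{\left(j \right)} = \left(-1 + j\right) + j = -1 + 2 j$)
$3 p{\left(-2 \right)} - 1 = 3 \left(-1 + 2 \left(-2\right)\right) - 1 = 3 \left(-1 - 4\right) - 1 = 3 \left(-5\right) - 1 = -15 - 1 = -16$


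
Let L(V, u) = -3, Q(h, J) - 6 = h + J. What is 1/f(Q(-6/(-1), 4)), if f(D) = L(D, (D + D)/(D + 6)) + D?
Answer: 1/13 ≈ 0.076923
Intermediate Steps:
Q(h, J) = 6 + J + h (Q(h, J) = 6 + (h + J) = 6 + (J + h) = 6 + J + h)
f(D) = -3 + D
1/f(Q(-6/(-1), 4)) = 1/(-3 + (6 + 4 - 6/(-1))) = 1/(-3 + (6 + 4 - 6*(-1))) = 1/(-3 + (6 + 4 + 6)) = 1/(-3 + 16) = 1/13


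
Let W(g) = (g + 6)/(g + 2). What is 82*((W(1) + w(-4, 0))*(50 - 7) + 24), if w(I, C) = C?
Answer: 30586/3 ≈ 10195.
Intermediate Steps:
W(g) = (6 + g)/(2 + g)
82*((W(1) + w(-4, 0))*(50 - 7) + 24) = 82*(((6 + 1)/(2 + 1) + 0)*(50 - 7) + 24) = 82*((7/3 + 0)*43 + 24) = 82*((7/3)*43 + 24) = 82*(301/3 + 24) = 82*(373/3) = 30586/3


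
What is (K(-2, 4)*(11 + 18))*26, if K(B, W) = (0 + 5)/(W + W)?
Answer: 1885/4 ≈ 471.25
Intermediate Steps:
K(B, W) = 5/(2*W) (K(B, W) = 5/((2*W)) = 5*(1/(2*W)) = 5/(2*W))
(K(-2, 4)*(11 + 18))*26 = (((5/2)/4)*(11 + 18))*26 = (((5/2)*(¼))*29)*26 = ((5/8)*29)*26 = (145/8)*26 = 1885/4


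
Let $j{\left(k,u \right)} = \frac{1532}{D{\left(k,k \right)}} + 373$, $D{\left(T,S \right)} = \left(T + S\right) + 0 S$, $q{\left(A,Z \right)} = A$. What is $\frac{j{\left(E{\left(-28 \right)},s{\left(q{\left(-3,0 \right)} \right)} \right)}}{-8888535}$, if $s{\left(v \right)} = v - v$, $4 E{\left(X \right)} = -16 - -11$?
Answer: $\frac{1199}{44442675} \approx 2.6979 \cdot 10^{-5}$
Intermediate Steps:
$D{\left(T,S \right)} = S + T$ ($D{\left(T,S \right)} = \left(S + T\right) + 0 = S + T$)
$E{\left(X \right)} = - \frac{5}{4}$ ($E{\left(X \right)} = \frac{-16 - -11}{4} = \frac{-16 + 11}{4} = \frac{1}{4} \left(-5\right) = - \frac{5}{4}$)
$s{\left(v \right)} = 0$
$j{\left(k,u \right)} = 373 + \frac{766}{k}$ ($j{\left(k,u \right)} = \frac{1532}{k + k} + 373 = \frac{1532}{2 k} + 373 = 1532 \frac{1}{2 k} + 373 = \frac{766}{k} + 373 = 373 + \frac{766}{k}$)
$\frac{j{\left(E{\left(-28 \right)},s{\left(q{\left(-3,0 \right)} \right)} \right)}}{-8888535} = \frac{373 + \frac{766}{- \frac{5}{4}}}{-8888535} = \left(373 + 766 \left(- \frac{4}{5}\right)\right) \left(- \frac{1}{8888535}\right) = \left(373 - \frac{3064}{5}\right) \left(- \frac{1}{8888535}\right) = \left(- \frac{1199}{5}\right) \left(- \frac{1}{8888535}\right) = \frac{1199}{44442675}$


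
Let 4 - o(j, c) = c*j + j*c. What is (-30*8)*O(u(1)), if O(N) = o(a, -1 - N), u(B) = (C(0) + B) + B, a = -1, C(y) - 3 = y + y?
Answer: 1920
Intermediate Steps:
C(y) = 3 + 2*y (C(y) = 3 + (y + y) = 3 + 2*y)
u(B) = 3 + 2*B (u(B) = ((3 + 2*0) + B) + B = ((3 + 0) + B) + B = (3 + B) + B = 3 + 2*B)
o(j, c) = 4 - 2*c*j (o(j, c) = 4 - (c*j + j*c) = 4 - (c*j + c*j) = 4 - 2*c*j)
O(N) = 2 - 2*N (O(N) = 4 - 2*(-1 - N)*(-1) = 4 + (-2 - 2*N) = 2 - 2*N)
(-30*8)*O(u(1)) = (-30*8)*(2 - 2*(3 + 2*1)) = -240*(2 - 2*(3 + 2)) = -240*(2 - 2*5) = -240*(2 - 10) = -240*(-8) = 1920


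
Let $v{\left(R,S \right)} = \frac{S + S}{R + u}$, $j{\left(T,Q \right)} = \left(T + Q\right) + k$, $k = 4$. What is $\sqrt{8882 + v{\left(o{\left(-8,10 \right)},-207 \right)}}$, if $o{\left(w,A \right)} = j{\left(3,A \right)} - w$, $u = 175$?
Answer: $\frac{\sqrt{887993}}{10} \approx 94.233$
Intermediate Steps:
$j{\left(T,Q \right)} = 4 + Q + T$ ($j{\left(T,Q \right)} = \left(T + Q\right) + 4 = \left(Q + T\right) + 4 = 4 + Q + T$)
$o{\left(w,A \right)} = 7 + A - w$ ($o{\left(w,A \right)} = \left(4 + A + 3\right) - w = \left(7 + A\right) - w = 7 + A - w$)
$v{\left(R,S \right)} = \frac{2 S}{175 + R}$ ($v{\left(R,S \right)} = \frac{S + S}{R + 175} = \frac{2 S}{175 + R}$)
$\sqrt{8882 + v{\left(o{\left(-8,10 \right)},-207 \right)}} = \sqrt{8882 + 2 \left(-207\right) \frac{1}{175 + \left(7 + 10 - -8\right)}} = \sqrt{8882 + 2 \left(-207\right) \frac{1}{175 + \left(7 + 10 + 8\right)}} = \sqrt{8882 + 2 \left(-207\right) \frac{1}{175 + 25}} = \sqrt{8882 + 2 \left(-207\right) \frac{1}{200}} = \sqrt{8882 - \frac{207}{100}} = \sqrt{\frac{887993}{100}} = \frac{\sqrt{887993}}{10}$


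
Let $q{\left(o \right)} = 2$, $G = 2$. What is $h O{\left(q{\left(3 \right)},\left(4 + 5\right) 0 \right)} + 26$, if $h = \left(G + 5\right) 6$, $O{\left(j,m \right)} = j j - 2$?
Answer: $110$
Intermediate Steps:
$O{\left(j,m \right)} = -2 + j^{2}$ ($O{\left(j,m \right)} = j^{2} - 2 = -2 + j^{2}$)
$h = 42$ ($h = \left(2 + 5\right) 6 = 7 \cdot 6 = 42$)
$h O{\left(q{\left(3 \right)},\left(4 + 5\right) 0 \right)} + 26 = 42 \left(-2 + 2^{2}\right) + 26 = 42 \left(-2 + 4\right) + 26 = 42 \cdot 2 + 26 = 84 + 26 = 110$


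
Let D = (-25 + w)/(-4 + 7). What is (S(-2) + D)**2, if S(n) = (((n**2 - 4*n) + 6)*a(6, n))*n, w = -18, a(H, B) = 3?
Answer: 134689/9 ≈ 14965.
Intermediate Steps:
D = -43/3 (D = (-25 - 18)/(-4 + 7) = -43/3 ≈ -14.333)
S(n) = n*(18 - 12*n + 3*n**2) (S(n) = (((n**2 - 4*n) + 6)*3)*n = ((6 + n**2 - 4*n)*3)*n = (18 - 12*n + 3*n**2)*n = n*(18 - 12*n + 3*n**2))
(S(-2) + D)**2 = (3*(-2)*(6 + (-2)**2 - 4*(-2)) - 43/3)**2 = (3*(-2)*(6 + 4 + 8) - 43/3)**2 = (3*(-2)*18 - 43/3)**2 = (-108 - 43/3)**2 = (-367/3)**2 = 134689/9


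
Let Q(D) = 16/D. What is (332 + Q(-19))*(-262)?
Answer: -1648504/19 ≈ -86763.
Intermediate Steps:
(332 + Q(-19))*(-262) = (332 + 16/(-19))*(-262) = (332 + 16*(-1/19))*(-262) = (332 - 16/19)*(-262) = (6292/19)*(-262) = -1648504/19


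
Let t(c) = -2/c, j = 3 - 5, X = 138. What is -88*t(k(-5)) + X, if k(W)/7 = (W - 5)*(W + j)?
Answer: 33898/245 ≈ 138.36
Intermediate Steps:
j = -2
k(W) = 7*(-5 + W)*(-2 + W) (k(W) = 7*((W - 5)*(W - 2)) = 7*((-5 + W)*(-2 + W)) = 7*(-5 + W)*(-2 + W))
-88*t(k(-5)) + X = -(-176)/(70 - 49*(-5) + 7*(-5)²) + 138 = -(-176)/(70 + 245 + 7*25) + 138 = -(-176)/(70 + 245 + 175) + 138 = -(-176)/490 + 138 = -88*(-1/245) + 138 = 88/245 + 138 = 33898/245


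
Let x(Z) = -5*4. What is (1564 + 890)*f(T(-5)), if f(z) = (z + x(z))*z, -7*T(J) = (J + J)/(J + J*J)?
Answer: -342333/98 ≈ -3493.2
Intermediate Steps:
T(J) = -2*J/(7*(J + J²)) (T(J) = -(J + J)/(7*(J + J*J)) = -2*J/(7*(J + J²)))
x(Z) = -20
f(z) = z*(-20 + z) (f(z) = (z - 20)*z = (-20 + z)*z = z*(-20 + z))
(1564 + 890)*f(T(-5)) = (1564 + 890)*((-2/(7 + 7*(-5)))*(-20 - 2/(7 + 7*(-5)))) = 2454*((-2/(7 - 35))*(-20 - 2/(7 - 35))) = 2454*((-2/(-28))*(-20 - 2/(-28))) = 2454*((-2*(-1/28))*(-20 - 2*(-1/28))) = 2454*((-20 + 1/14)/14) = 2454*((1/14)*(-279/14)) = 2454*(-279/196) = -342333/98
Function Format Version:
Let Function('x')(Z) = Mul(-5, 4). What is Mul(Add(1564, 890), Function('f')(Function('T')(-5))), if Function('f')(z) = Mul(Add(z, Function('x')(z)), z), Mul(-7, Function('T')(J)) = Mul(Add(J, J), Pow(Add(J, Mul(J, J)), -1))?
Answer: Rational(-342333, 98) ≈ -3493.2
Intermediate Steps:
Function('T')(J) = Mul(Rational(-2, 7), J, Pow(Add(J, Pow(J, 2)), -1)) (Function('T')(J) = Mul(Rational(-1, 7), Mul(Add(J, J), Pow(Add(J, Mul(J, J)), -1))) = Mul(Rational(-1, 7), Mul(Mul(2, J), Pow(Add(J, Pow(J, 2)), -1))) = Mul(Rational(-1, 7), Mul(2, J, Pow(Add(J, Pow(J, 2)), -1))) = Mul(Rational(-2, 7), J, Pow(Add(J, Pow(J, 2)), -1)))
Function('x')(Z) = -20
Function('f')(z) = Mul(z, Add(-20, z)) (Function('f')(z) = Mul(Add(z, -20), z) = Mul(Add(-20, z), z) = Mul(z, Add(-20, z)))
Mul(Add(1564, 890), Function('f')(Function('T')(-5))) = Mul(Add(1564, 890), Mul(Mul(-2, Pow(Add(7, Mul(7, -5)), -1)), Add(-20, Mul(-2, Pow(Add(7, Mul(7, -5)), -1))))) = Mul(2454, Mul(Mul(-2, Pow(Add(7, -35), -1)), Add(-20, Mul(-2, Pow(Add(7, -35), -1))))) = Mul(2454, Mul(Mul(-2, Pow(-28, -1)), Add(-20, Mul(-2, Pow(-28, -1))))) = Mul(2454, Mul(Mul(-2, Rational(-1, 28)), Add(-20, Mul(-2, Rational(-1, 28))))) = Mul(2454, Mul(Rational(1, 14), Add(-20, Rational(1, 14)))) = Mul(2454, Mul(Rational(1, 14), Rational(-279, 14))) = Mul(2454, Rational(-279, 196)) = Rational(-342333, 98)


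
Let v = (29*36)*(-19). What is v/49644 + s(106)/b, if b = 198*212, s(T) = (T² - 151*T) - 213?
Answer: -909101/1754088 ≈ -0.51828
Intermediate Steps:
s(T) = -213 + T² - 151*T
b = 41976
v = -19836 (v = 1044*(-19) = -19836)
v/49644 + s(106)/b = -19836/49644 + (-213 + 106² - 151*106)/41976 = -19836*1/49644 + (-213 + 11236 - 16006)*(1/41976) = -551/1379 - 4983*1/41976 = -551/1379 - 151/1272 = -909101/1754088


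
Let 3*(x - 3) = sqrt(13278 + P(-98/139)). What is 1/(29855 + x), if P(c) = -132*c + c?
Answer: 18676179/557632423342 - 3*sqrt(16145545)/278816211671 ≈ 3.3449e-5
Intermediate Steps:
P(c) = -131*c
x = 3 + 4*sqrt(16145545)/417 (x = 3 + sqrt(13278 - (-12838)/139)/3 = 3 + sqrt(13278 - 131*(-98/139))/3 = 3 + sqrt(13278 + 12838/139)/3 = 3 + sqrt(1858480/139)/3 = 3 + (4*sqrt(16145545)/139)/3 = 3 + 4*sqrt(16145545)/417 ≈ 41.543)
1/(29855 + x) = 1/(29855 + (3 + 4*sqrt(16145545)/417)) = 1/(29858 + 4*sqrt(16145545)/417)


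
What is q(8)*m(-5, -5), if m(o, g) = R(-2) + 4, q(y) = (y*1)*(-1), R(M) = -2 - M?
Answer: -32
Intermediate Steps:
q(y) = -y (q(y) = y*(-1) = -y)
m(o, g) = 4 (m(o, g) = (-2 - 1*(-2)) + 4 = (-2 + 2) + 4 = 0 + 4 = 4)
q(8)*m(-5, -5) = -1*8*4 = -8*4 = -32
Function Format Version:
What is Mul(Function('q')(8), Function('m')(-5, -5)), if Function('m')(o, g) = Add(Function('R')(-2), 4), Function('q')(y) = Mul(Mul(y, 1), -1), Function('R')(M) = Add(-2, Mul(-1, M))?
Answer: -32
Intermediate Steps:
Function('q')(y) = Mul(-1, y) (Function('q')(y) = Mul(y, -1) = Mul(-1, y))
Function('m')(o, g) = 4 (Function('m')(o, g) = Add(Add(-2, Mul(-1, -2)), 4) = Add(Add(-2, 2), 4) = Add(0, 4) = 4)
Mul(Function('q')(8), Function('m')(-5, -5)) = Mul(Mul(-1, 8), 4) = Mul(-8, 4) = -32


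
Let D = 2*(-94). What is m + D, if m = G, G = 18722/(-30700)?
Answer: -2895161/15350 ≈ -188.61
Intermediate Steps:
G = -9361/15350 (G = 18722*(-1/30700) = -9361/15350 ≈ -0.60984)
m = -9361/15350 ≈ -0.60984
D = -188
m + D = -9361/15350 - 188 = -2895161/15350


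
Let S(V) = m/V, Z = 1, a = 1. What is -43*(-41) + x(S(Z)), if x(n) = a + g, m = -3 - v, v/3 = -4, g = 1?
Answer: 1765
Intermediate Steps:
v = -12 (v = 3*(-4) = -12)
m = 9 (m = -3 - 1*(-12) = -3 + 12 = 9)
S(V) = 9/V
x(n) = 2 (x(n) = 1 + 1 = 2)
-43*(-41) + x(S(Z)) = -43*(-41) + 2 = 1763 + 2 = 1765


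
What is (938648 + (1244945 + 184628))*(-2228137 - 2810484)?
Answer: -11932568063241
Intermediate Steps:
(938648 + (1244945 + 184628))*(-2228137 - 2810484) = (938648 + 1429573)*(-5038621) = 2368221*(-5038621) = -11932568063241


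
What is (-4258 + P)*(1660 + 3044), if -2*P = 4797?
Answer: -31312176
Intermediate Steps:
P = -4797/2 (P = -1/2*4797 = -4797/2 ≈ -2398.5)
(-4258 + P)*(1660 + 3044) = (-4258 - 4797/2)*(1660 + 3044) = -13313/2*4704 = -31312176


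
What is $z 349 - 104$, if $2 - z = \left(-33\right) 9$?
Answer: $104247$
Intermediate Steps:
$z = 299$ ($z = 2 - \left(-33\right) 9 = 2 - -297 = 2 + 297 = 299$)
$z 349 - 104 = 299 \cdot 349 - 104 = 104351 - 104 = 104247$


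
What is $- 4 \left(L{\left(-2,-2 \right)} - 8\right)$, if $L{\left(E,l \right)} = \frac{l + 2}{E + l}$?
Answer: $32$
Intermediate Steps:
$L{\left(E,l \right)} = \frac{2 + l}{E + l}$
$- 4 \left(L{\left(-2,-2 \right)} - 8\right) = - 4 \left(\frac{2 - 2}{-2 - 2} - 8\right) = - 4 \left(\frac{1}{-4} \cdot 0 - 8\right) = - 4 \left(\left(- \frac{1}{4}\right) 0 - 8\right) = - 4 \left(0 - 8\right) = \left(-4\right) \left(-8\right) = 32$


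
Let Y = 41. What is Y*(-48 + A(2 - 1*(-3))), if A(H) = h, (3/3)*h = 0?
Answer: -1968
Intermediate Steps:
h = 0
A(H) = 0
Y*(-48 + A(2 - 1*(-3))) = 41*(-48 + 0) = 41*(-48) = -1968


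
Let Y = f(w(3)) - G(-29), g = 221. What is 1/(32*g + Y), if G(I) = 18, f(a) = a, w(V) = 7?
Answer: 1/7061 ≈ 0.00014162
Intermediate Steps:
Y = -11 (Y = 7 - 1*18 = 7 - 18 = -11)
1/(32*g + Y) = 1/(32*221 - 11) = 1/(7072 - 11) = 1/7061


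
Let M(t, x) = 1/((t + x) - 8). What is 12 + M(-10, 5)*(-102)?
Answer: 258/13 ≈ 19.846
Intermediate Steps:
M(t, x) = 1/(-8 + t + x)
12 + M(-10, 5)*(-102) = 12 - 102/(-8 - 10 + 5) = 12 - 102/(-13) = 12 - 1/13*(-102) = 12 + 102/13 = 258/13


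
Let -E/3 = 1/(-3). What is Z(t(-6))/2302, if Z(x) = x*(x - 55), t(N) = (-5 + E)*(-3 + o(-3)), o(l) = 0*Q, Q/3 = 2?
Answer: -258/1151 ≈ -0.22415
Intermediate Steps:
Q = 6 (Q = 3*2 = 6)
E = 1 (E = -3/(-3) = -3*(-1)/3 = -3*(-1/3) = 1)
o(l) = 0 (o(l) = 0*6 = 0)
t(N) = 12 (t(N) = (-5 + 1)*(-3 + 0) = -4*(-3) = 12)
Z(x) = x*(-55 + x)
Z(t(-6))/2302 = (12*(-55 + 12))/2302 = (12*(-43))*(1/2302) = -516*1/2302 = -258/1151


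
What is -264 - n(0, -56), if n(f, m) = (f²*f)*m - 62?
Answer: -202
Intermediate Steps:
n(f, m) = -62 + m*f³ (n(f, m) = f³*m - 62 = m*f³ - 62 = -62 + m*f³)
-264 - n(0, -56) = -264 - (-62 - 56*0³) = -264 - (-62 - 56*0) = -264 - (-62 + 0) = -264 - 1*(-62) = -264 + 62 = -202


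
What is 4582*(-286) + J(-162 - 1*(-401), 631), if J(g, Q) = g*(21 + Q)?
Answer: -1154624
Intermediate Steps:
4582*(-286) + J(-162 - 1*(-401), 631) = 4582*(-286) + (-162 - 1*(-401))*(21 + 631) = -1310452 + (-162 + 401)*652 = -1310452 + 239*652 = -1310452 + 155828 = -1154624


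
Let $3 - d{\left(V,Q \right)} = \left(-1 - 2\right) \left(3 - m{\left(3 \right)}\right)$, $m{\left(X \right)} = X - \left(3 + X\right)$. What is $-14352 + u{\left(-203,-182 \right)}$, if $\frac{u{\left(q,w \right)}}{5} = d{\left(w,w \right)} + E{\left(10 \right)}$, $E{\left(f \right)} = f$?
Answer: $-14197$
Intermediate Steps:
$m{\left(X \right)} = -3$
$d{\left(V,Q \right)} = 21$ ($d{\left(V,Q \right)} = 3 - \left(-1 - 2\right) \left(3 - -3\right) = 3 - - 3 \left(3 + 3\right) = 3 - \left(-3\right) 6 = 3 - -18 = 3 + 18 = 21$)
$u{\left(q,w \right)} = 155$ ($u{\left(q,w \right)} = 5 \left(21 + 10\right) = 5 \cdot 31 = 155$)
$-14352 + u{\left(-203,-182 \right)} = -14352 + 155 = -14197$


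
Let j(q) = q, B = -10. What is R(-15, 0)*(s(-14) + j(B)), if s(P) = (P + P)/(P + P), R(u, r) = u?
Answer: 135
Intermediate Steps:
s(P) = 1 (s(P) = (2*P)/((2*P)) = (2*P)*(1/(2*P)) = 1)
R(-15, 0)*(s(-14) + j(B)) = -15*(1 - 10) = -15*(-9) = 135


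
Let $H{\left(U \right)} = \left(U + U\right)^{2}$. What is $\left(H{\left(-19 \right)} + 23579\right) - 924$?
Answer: $24099$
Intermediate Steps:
$H{\left(U \right)} = 4 U^{2}$ ($H{\left(U \right)} = \left(2 U\right)^{2} = 4 U^{2}$)
$\left(H{\left(-19 \right)} + 23579\right) - 924 = \left(4 \left(-19\right)^{2} + 23579\right) - 924 = \left(4 \cdot 361 + 23579\right) - 924 = \left(1444 + 23579\right) - 924 = 25023 - 924 = 24099$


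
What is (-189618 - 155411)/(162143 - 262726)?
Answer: 345029/100583 ≈ 3.4303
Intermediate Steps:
(-189618 - 155411)/(162143 - 262726) = -345029/(-100583) = -345029*(-1/100583) = 345029/100583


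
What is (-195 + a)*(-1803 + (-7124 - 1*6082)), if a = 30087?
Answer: -448649028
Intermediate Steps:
(-195 + a)*(-1803 + (-7124 - 1*6082)) = (-195 + 30087)*(-1803 + (-7124 - 1*6082)) = 29892*(-1803 + (-7124 - 6082)) = 29892*(-1803 - 13206) = 29892*(-15009) = -448649028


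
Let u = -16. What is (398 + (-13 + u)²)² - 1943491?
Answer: -408370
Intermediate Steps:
(398 + (-13 + u)²)² - 1943491 = (398 + (-13 - 16)²)² - 1943491 = (398 + (-29)²)² - 1943491 = (398 + 841)² - 1943491 = 1239² - 1943491 = 1535121 - 1943491 = -408370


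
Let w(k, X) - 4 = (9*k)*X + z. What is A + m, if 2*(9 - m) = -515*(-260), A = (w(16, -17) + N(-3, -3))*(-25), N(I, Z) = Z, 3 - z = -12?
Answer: -6141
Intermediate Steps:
z = 15 (z = 3 - 1*(-12) = 3 + 12 = 15)
w(k, X) = 19 + 9*X*k (w(k, X) = 4 + ((9*k)*X + 15) = 4 + (9*X*k + 15) = 4 + (15 + 9*X*k) = 19 + 9*X*k)
A = 60800 (A = ((19 + 9*(-17)*16) - 3)*(-25) = ((19 - 2448) - 3)*(-25) = (-2429 - 3)*(-25) = -2432*(-25) = 60800)
m = -66941 (m = 9 - (-515)*(-260)/2 = 9 - ½*133900 = 9 - 66950 = -66941)
A + m = 60800 - 66941 = -6141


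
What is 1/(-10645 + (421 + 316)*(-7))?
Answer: -1/15804 ≈ -6.3275e-5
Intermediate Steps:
1/(-10645 + (421 + 316)*(-7)) = 1/(-10645 + 737*(-7)) = 1/(-10645 - 5159) = 1/(-15804) = -1/15804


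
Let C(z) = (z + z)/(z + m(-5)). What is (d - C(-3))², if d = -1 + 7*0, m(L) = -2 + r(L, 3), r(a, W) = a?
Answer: 64/25 ≈ 2.5600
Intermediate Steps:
m(L) = -2 + L
d = -1 (d = -1 + 0 = -1)
C(z) = 2*z/(-7 + z) (C(z) = (z + z)/(z + (-2 - 5)) = (2*z)/(z - 7) = (2*z)/(-7 + z) = 2*z/(-7 + z))
(d - C(-3))² = (-1 - 2*(-3)/(-7 - 3))² = (-1 - 2*(-3)/(-10))² = (-1 - 2*(-3)*(-1)/10)² = (-1 - 1*⅗)² = (-1 - ⅗)² = (-8/5)² = 64/25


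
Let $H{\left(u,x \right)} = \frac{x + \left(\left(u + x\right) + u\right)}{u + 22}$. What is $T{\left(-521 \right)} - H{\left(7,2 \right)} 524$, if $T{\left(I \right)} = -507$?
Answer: $- \frac{24135}{29} \approx -832.24$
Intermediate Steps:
$H{\left(u,x \right)} = \frac{2 u + 2 x}{22 + u}$ ($H{\left(u,x \right)} = \frac{x + \left(x + 2 u\right)}{22 + u} = \frac{2 u + 2 x}{22 + u}$)
$T{\left(-521 \right)} - H{\left(7,2 \right)} 524 = -507 - \frac{2 \left(7 + 2\right)}{22 + 7} \cdot 524 = -507 - 2 \cdot \frac{1}{29} \cdot 9 \cdot 524 = -507 - \frac{18}{29} \cdot 524 = -507 - \frac{9432}{29} = - \frac{24135}{29}$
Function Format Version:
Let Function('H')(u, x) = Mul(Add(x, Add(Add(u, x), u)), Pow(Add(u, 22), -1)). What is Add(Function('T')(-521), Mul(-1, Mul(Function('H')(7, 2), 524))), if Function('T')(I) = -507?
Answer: Rational(-24135, 29) ≈ -832.24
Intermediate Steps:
Function('H')(u, x) = Mul(Pow(Add(22, u), -1), Add(Mul(2, u), Mul(2, x))) (Function('H')(u, x) = Mul(Add(x, Add(x, Mul(2, u))), Pow(Add(22, u), -1)) = Mul(Add(Mul(2, u), Mul(2, x)), Pow(Add(22, u), -1)) = Mul(Pow(Add(22, u), -1), Add(Mul(2, u), Mul(2, x))))
Add(Function('T')(-521), Mul(-1, Mul(Function('H')(7, 2), 524))) = Add(-507, Mul(-1, Mul(Mul(2, Pow(Add(22, 7), -1), Add(7, 2)), 524))) = Add(-507, Mul(-1, Mul(Mul(2, Pow(29, -1), 9), 524))) = Add(-507, Mul(-1, Mul(Mul(2, Rational(1, 29), 9), 524))) = Add(-507, Mul(-1, Mul(Rational(18, 29), 524))) = Add(-507, Mul(-1, Rational(9432, 29))) = Add(-507, Rational(-9432, 29)) = Rational(-24135, 29)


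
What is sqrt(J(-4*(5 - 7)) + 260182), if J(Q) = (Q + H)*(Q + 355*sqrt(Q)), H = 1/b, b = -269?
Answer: sqrt(18831658654 + 410819490*sqrt(2))/269 ≈ 517.95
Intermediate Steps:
H = -1/269 (H = 1/(-269) = -1/269 ≈ -0.0037175)
J(Q) = (-1/269 + Q)*(Q + 355*sqrt(Q)) (J(Q) = (Q - 1/269)*(Q + 355*sqrt(Q)) = (-1/269 + Q)*(Q + 355*sqrt(Q)))
sqrt(J(-4*(5 - 7)) + 260182) = sqrt(((-4*(5 - 7))**2 + 355*(-4*(5 - 7))**(3/2) - 355*2*sqrt(2)/269 - (-4)*(5 - 7)/269) + 260182) = sqrt(((-4*(-2))**2 + 355*(-4*(-2))**(3/2) - 355*2*sqrt(2)/269 - (-4)*(-2)/269) + 260182) = sqrt((8**2 + 355*8**(3/2) - 710*sqrt(2)/269 - 1/269*8) + 260182) = sqrt((64 + 355*(16*sqrt(2)) - 710*sqrt(2)/269 - 8/269) + 260182) = sqrt((64 + 5680*sqrt(2) - 710*sqrt(2)/269 - 8/269) + 260182) = sqrt((17208/269 + 1527210*sqrt(2)/269) + 260182) = sqrt(70006166/269 + 1527210*sqrt(2)/269)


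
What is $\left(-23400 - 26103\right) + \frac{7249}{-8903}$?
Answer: $- \frac{440732458}{8903} \approx -49504.0$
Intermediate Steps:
$\left(-23400 - 26103\right) + \frac{7249}{-8903} = -49503 + 7249 \left(- \frac{1}{8903}\right) = -49503 - \frac{7249}{8903} = - \frac{440732458}{8903}$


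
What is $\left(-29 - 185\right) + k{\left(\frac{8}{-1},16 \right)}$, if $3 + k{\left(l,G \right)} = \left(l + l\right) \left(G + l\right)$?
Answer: $-345$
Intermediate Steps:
$k{\left(l,G \right)} = -3 + 2 l \left(G + l\right)$ ($k{\left(l,G \right)} = -3 + \left(l + l\right) \left(G + l\right) = -3 + 2 l \left(G + l\right)$)
$\left(-29 - 185\right) + k{\left(\frac{8}{-1},16 \right)} = \left(-29 - 185\right) + \left(-3 + 2 \left(\frac{8}{-1}\right)^{2} + 2 \cdot 16 \frac{8}{-1}\right) = -214 + \left(-3 + 2 \left(8 \left(-1\right)\right)^{2} + 2 \cdot 16 \cdot 8 \left(-1\right)\right) = -214 + \left(-3 + 2 \left(-8\right)^{2} + 2 \cdot 16 \left(-8\right)\right) = -214 - 131 = -345$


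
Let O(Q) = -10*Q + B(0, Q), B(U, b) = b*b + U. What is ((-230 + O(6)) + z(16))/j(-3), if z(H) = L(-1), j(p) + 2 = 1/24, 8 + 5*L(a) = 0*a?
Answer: 30672/235 ≈ 130.52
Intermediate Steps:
B(U, b) = U + b² (B(U, b) = b² + U = U + b²)
L(a) = -8/5 (L(a) = -8/5 + (0*a)/5 = -8/5 + (⅕)*0 = -8/5 + 0 = -8/5)
j(p) = -47/24 (j(p) = -2 + 1/24 = -47/24)
O(Q) = Q² - 10*Q (O(Q) = -10*Q + (0 + Q²) = -10*Q + Q² = Q² - 10*Q)
z(H) = -8/5
((-230 + O(6)) + z(16))/j(-3) = ((-230 + 6*(-10 + 6)) - 8/5)/(-47/24) = ((-230 + 6*(-4)) - 8/5)*(-24/47) = ((-230 - 24) - 8/5)*(-24/47) = (-254 - 8/5)*(-24/47) = -1278/5*(-24/47) = 30672/235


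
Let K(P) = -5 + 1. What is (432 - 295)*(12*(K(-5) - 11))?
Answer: -24660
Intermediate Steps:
K(P) = -4
(432 - 295)*(12*(K(-5) - 11)) = (432 - 295)*(12*(-4 - 11)) = 137*(12*(-15)) = 137*(-180) = -24660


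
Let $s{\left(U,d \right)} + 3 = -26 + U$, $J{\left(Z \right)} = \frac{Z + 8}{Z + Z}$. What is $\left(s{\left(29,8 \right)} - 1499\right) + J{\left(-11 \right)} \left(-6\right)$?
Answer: $- \frac{16498}{11} \approx -1499.8$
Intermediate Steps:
$J{\left(Z \right)} = \frac{8 + Z}{2 Z}$
$s{\left(U,d \right)} = -29 + U$ ($s{\left(U,d \right)} = -3 + \left(-26 + U\right) = -29 + U$)
$\left(s{\left(29,8 \right)} - 1499\right) + J{\left(-11 \right)} \left(-6\right) = \left(\left(-29 + 29\right) - 1499\right) + \frac{8 - 11}{2 \left(-11\right)} \left(-6\right) = \left(0 - 1499\right) + \frac{1}{2} \left(- \frac{1}{11}\right) \left(-3\right) \left(-6\right) = -1499 + \frac{3}{22} \left(-6\right) = -1499 - \frac{9}{11} = - \frac{16498}{11}$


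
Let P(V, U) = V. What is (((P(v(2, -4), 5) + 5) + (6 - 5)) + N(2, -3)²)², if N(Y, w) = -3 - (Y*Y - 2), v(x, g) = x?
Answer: 1089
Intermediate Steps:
N(Y, w) = -1 - Y² (N(Y, w) = -3 - (Y² - 2) = -3 - (-2 + Y²) = -3 + (2 - Y²) = -1 - Y²)
(((P(v(2, -4), 5) + 5) + (6 - 5)) + N(2, -3)²)² = (((2 + 5) + (6 - 5)) + (-1 - 1*2²)²)² = ((7 + 1) + (-1 - 1*4)²)² = (8 + (-1 - 4)²)² = (8 + (-5)²)² = (8 + 25)² = 33² = 1089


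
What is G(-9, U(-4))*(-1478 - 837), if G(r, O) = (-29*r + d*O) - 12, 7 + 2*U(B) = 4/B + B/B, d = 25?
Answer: -747745/2 ≈ -3.7387e+5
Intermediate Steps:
U(B) = -3 + 2/B (U(B) = -7/2 + (4/B + B/B)/2 = -7/2 + (4/B + 1)/2 = -7/2 + (1 + 4/B)/2 = -7/2 + (½ + 2/B) = -3 + 2/B)
G(r, O) = -12 - 29*r + 25*O (G(r, O) = (-29*r + 25*O) - 12 = -12 - 29*r + 25*O)
G(-9, U(-4))*(-1478 - 837) = (-12 - 29*(-9) + 25*(-3 + 2/(-4)))*(-1478 - 837) = (-12 + 261 + 25*(-3 + 2*(-¼)))*(-2315) = (-12 + 261 + 25*(-3 - ½))*(-2315) = (-12 + 261 + 25*(-7/2))*(-2315) = (-12 + 261 - 175/2)*(-2315) = (323/2)*(-2315) = -747745/2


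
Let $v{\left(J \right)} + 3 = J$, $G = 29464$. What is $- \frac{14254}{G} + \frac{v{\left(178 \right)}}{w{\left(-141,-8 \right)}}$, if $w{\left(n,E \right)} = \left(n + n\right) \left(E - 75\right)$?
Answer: $- \frac{82118231}{172408596} \approx -0.4763$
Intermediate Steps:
$w{\left(n,E \right)} = 2 n \left(-75 + E\right)$
$v{\left(J \right)} = -3 + J$
$- \frac{14254}{G} + \frac{v{\left(178 \right)}}{w{\left(-141,-8 \right)}} = - \frac{14254}{29464} + \frac{-3 + 178}{2 \left(-141\right) \left(-75 - 8\right)} = \left(-14254\right) \frac{1}{29464} + \frac{175}{2 \left(-141\right) \left(-83\right)} = - \frac{7127}{14732} + \frac{175}{23406} = - \frac{82118231}{172408596}$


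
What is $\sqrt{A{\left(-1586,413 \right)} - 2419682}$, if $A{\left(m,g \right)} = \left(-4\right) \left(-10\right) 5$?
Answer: $i \sqrt{2419482} \approx 1555.5 i$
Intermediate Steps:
$A{\left(m,g \right)} = 200$ ($A{\left(m,g \right)} = 40 \cdot 5 = 200$)
$\sqrt{A{\left(-1586,413 \right)} - 2419682} = \sqrt{200 - 2419682} = \sqrt{-2419482} = i \sqrt{2419482}$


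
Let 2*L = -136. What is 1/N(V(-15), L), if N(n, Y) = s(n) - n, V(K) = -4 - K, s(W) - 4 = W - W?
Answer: -⅐ ≈ -0.14286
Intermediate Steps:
s(W) = 4 (s(W) = 4 + (W - W) = 4 + 0 = 4)
L = -68 (L = (½)*(-136) = -68)
N(n, Y) = 4 - n
1/N(V(-15), L) = 1/(4 - (-4 - 1*(-15))) = 1/(4 - (-4 + 15)) = 1/(4 - 1*11) = 1/(4 - 11) = 1/(-7) = -⅐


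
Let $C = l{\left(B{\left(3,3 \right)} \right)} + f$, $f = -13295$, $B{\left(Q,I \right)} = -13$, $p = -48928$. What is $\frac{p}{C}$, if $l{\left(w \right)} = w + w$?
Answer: $\frac{4448}{1211} \approx 3.673$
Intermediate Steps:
$l{\left(w \right)} = 2 w$
$C = -13321$ ($C = 2 \left(-13\right) - 13295 = -26 - 13295 = -13321$)
$\frac{p}{C} = - \frac{48928}{-13321} = \left(-48928\right) \left(- \frac{1}{13321}\right) = \frac{4448}{1211}$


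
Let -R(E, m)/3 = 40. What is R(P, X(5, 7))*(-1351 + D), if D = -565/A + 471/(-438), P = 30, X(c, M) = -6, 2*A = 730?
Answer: 11857740/73 ≈ 1.6243e+5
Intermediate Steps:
A = 365 (A = (½)*730 = 365)
R(E, m) = -120 (R(E, m) = -3*40 = -120)
D = -383/146 (D = -565/365 + 471/(-438) = -565*1/365 + 471*(-1/438) = -113/73 - 157/146 = -383/146 ≈ -2.6233)
R(P, X(5, 7))*(-1351 + D) = -120*(-1351 - 383/146) = -120*(-197629/146) = 11857740/73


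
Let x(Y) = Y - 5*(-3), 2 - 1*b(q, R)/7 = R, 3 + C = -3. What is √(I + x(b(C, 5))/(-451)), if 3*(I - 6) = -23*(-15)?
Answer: √24614227/451 ≈ 11.001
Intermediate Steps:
C = -6 (C = -3 - 3 = -6)
b(q, R) = 14 - 7*R
I = 121 (I = 6 + (-23*(-15))/3 = 6 + (⅓)*345 = 6 + 115 = 121)
x(Y) = 15 + Y (x(Y) = Y + 15 = 15 + Y)
√(I + x(b(C, 5))/(-451)) = √(121 + (15 + (14 - 7*5))/(-451)) = √(121 + (15 + (14 - 35))*(-1/451)) = √(121 + (15 - 21)*(-1/451)) = √(121 - 6*(-1/451)) = √(121 + 6/451) = √(54577/451) = √24614227/451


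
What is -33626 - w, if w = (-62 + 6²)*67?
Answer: -31884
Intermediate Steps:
w = -1742 (w = (-62 + 36)*67 = -26*67 = -1742)
-33626 - w = -33626 - 1*(-1742) = -33626 + 1742 = -31884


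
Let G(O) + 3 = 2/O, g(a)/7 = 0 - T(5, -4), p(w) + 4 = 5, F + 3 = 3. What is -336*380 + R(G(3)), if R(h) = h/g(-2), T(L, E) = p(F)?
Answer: -383039/3 ≈ -1.2768e+5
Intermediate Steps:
F = 0 (F = -3 + 3 = 0)
p(w) = 1 (p(w) = -4 + 5 = 1)
T(L, E) = 1
g(a) = -7 (g(a) = 7*(0 - 1*1) = 7*(0 - 1) = 7*(-1) = -7)
G(O) = -3 + 2/O
R(h) = -h/7 (R(h) = h/(-7) = h*(-1/7) = -h/7)
-336*380 + R(G(3)) = -336*380 - (-3 + 2/3)/7 = -127680 - (-3 + 2*(1/3))/7 = -127680 - (-3 + 2/3)/7 = -127680 - 1/7*(-7/3) = -127680 + 1/3 = -383039/3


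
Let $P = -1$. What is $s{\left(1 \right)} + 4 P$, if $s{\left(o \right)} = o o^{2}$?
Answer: $-3$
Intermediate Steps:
$s{\left(o \right)} = o^{3}$
$s{\left(1 \right)} + 4 P = 1^{3} + 4 \left(-1\right) = 1 - 4 = -3$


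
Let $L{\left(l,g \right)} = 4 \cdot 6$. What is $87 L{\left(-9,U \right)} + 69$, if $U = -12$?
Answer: $2157$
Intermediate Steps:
$L{\left(l,g \right)} = 24$
$87 L{\left(-9,U \right)} + 69 = 87 \cdot 24 + 69 = 2088 + 69 = 2157$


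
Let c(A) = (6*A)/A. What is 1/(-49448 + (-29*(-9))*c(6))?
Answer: -1/47882 ≈ -2.0885e-5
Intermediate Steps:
c(A) = 6
1/(-49448 + (-29*(-9))*c(6)) = 1/(-49448 - 29*(-9)*6) = 1/(-49448 + 261*6) = 1/(-49448 + 1566) = 1/(-47882) = -1/47882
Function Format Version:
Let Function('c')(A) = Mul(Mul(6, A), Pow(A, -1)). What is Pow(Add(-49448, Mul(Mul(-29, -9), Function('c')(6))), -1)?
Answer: Rational(-1, 47882) ≈ -2.0885e-5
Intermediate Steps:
Function('c')(A) = 6
Pow(Add(-49448, Mul(Mul(-29, -9), Function('c')(6))), -1) = Pow(Add(-49448, Mul(Mul(-29, -9), 6)), -1) = Pow(Add(-49448, Mul(261, 6)), -1) = Pow(Add(-49448, 1566), -1) = Pow(-47882, -1) = Rational(-1, 47882)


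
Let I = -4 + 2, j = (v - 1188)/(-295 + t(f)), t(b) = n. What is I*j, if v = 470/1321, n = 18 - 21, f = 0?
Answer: -1568878/196829 ≈ -7.9708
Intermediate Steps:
n = -3
t(b) = -3
v = 470/1321 (v = 470*(1/1321) = 470/1321 ≈ 0.35579)
j = 784439/196829 (j = (470/1321 - 1188)/(-295 - 3) = -1568878/1321/(-298) = -1568878/1321*(-1/298) = 784439/196829 ≈ 3.9854)
I = -2
I*j = -2*784439/196829 = -1568878/196829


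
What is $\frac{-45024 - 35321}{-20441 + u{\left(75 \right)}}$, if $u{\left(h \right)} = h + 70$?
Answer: $\frac{80345}{20296} \approx 3.9587$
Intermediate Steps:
$u{\left(h \right)} = 70 + h$
$\frac{-45024 - 35321}{-20441 + u{\left(75 \right)}} = \frac{-45024 - 35321}{-20441 + \left(70 + 75\right)} = - \frac{80345}{-20441 + 145} = - \frac{80345}{-20296} = \left(-80345\right) \left(- \frac{1}{20296}\right) = \frac{80345}{20296}$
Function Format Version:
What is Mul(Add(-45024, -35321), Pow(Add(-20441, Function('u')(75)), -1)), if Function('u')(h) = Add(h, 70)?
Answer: Rational(80345, 20296) ≈ 3.9587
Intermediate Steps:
Function('u')(h) = Add(70, h)
Mul(Add(-45024, -35321), Pow(Add(-20441, Function('u')(75)), -1)) = Mul(Add(-45024, -35321), Pow(Add(-20441, Add(70, 75)), -1)) = Mul(-80345, Pow(Add(-20441, 145), -1)) = Mul(-80345, Pow(-20296, -1)) = Mul(-80345, Rational(-1, 20296)) = Rational(80345, 20296)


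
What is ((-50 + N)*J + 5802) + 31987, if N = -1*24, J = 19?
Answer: 36383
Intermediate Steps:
N = -24
((-50 + N)*J + 5802) + 31987 = ((-50 - 24)*19 + 5802) + 31987 = (-74*19 + 5802) + 31987 = (-1406 + 5802) + 31987 = 4396 + 31987 = 36383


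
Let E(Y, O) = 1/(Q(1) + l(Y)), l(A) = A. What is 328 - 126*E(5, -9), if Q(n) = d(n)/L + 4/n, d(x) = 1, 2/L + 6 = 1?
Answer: 4012/13 ≈ 308.62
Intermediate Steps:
L = -2/5 (L = 2/(-6 + 1) = 2/(-5) = 2*(-1/5) = -2/5 ≈ -0.40000)
Q(n) = -5/2 + 4/n (Q(n) = 1/(-2/5) + 4/n = 1*(-5/2) + 4/n = -5/2 + 4/n)
E(Y, O) = 1/(3/2 + Y) (E(Y, O) = 1/((-5/2 + 4/1) + Y) = 1/((-5/2 + 4*1) + Y) = 1/((-5/2 + 4) + Y) = 1/(3/2 + Y))
328 - 126*E(5, -9) = 328 - 252/(3 + 2*5) = 328 - 252/(3 + 10) = 328 - 252/13 = 4012/13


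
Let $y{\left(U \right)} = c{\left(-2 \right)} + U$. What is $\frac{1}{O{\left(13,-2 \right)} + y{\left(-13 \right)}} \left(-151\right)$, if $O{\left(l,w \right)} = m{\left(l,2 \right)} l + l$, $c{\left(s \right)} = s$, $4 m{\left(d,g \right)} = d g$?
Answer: $- \frac{302}{165} \approx -1.8303$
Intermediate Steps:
$m{\left(d,g \right)} = \frac{d g}{4}$
$O{\left(l,w \right)} = l + \frac{l^{2}}{2}$ ($O{\left(l,w \right)} = \frac{1}{4} l 2 l + l = \frac{l}{2} l + l = \frac{l^{2}}{2} + l = l + \frac{l^{2}}{2}$)
$y{\left(U \right)} = -2 + U$
$\frac{1}{O{\left(13,-2 \right)} + y{\left(-13 \right)}} \left(-151\right) = \frac{1}{\frac{1}{2} \cdot 13 \left(2 + 13\right) - 15} \left(-151\right) = \frac{1}{\frac{1}{2} \cdot 13 \cdot 15 - 15} \left(-151\right) = \frac{1}{\frac{195}{2} - 15} \left(-151\right) = \frac{1}{\frac{165}{2}} \left(-151\right) = \frac{2}{165} \left(-151\right) = - \frac{302}{165}$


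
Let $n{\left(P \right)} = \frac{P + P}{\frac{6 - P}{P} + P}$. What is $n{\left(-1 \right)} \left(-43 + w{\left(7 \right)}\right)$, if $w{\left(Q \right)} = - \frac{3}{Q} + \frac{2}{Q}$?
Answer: $- \frac{151}{14} \approx -10.786$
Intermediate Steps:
$w{\left(Q \right)} = - \frac{1}{Q}$
$n{\left(P \right)} = \frac{2 P}{P + \frac{6 - P}{P}}$ ($n{\left(P \right)} = \frac{2 P}{\frac{6 - P}{P} + P} = \frac{2 P}{P + \frac{6 - P}{P}}$)
$n{\left(-1 \right)} \left(-43 + w{\left(7 \right)}\right) = \frac{2 \left(-1\right)^{2}}{6 + \left(-1\right)^{2} - -1} \left(-43 - \frac{1}{7}\right) = 2 \cdot 1 \frac{1}{6 + 1 + 1} \left(-43 - \frac{1}{7}\right) = 2 \cdot 1 \cdot \frac{1}{8} \left(-43 - \frac{1}{7}\right) = 2 \cdot 1 \cdot \frac{1}{8} \left(- \frac{302}{7}\right) = \frac{1}{4} \left(- \frac{302}{7}\right) = - \frac{151}{14}$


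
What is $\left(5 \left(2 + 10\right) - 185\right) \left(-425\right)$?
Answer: $53125$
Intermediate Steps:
$\left(5 \left(2 + 10\right) - 185\right) \left(-425\right) = \left(5 \cdot 12 - 185\right) \left(-425\right) = \left(60 - 185\right) \left(-425\right) = \left(-125\right) \left(-425\right) = 53125$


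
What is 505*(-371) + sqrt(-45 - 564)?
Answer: -187355 + I*sqrt(609) ≈ -1.8736e+5 + 24.678*I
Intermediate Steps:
505*(-371) + sqrt(-45 - 564) = -187355 + sqrt(-609) = -187355 + I*sqrt(609)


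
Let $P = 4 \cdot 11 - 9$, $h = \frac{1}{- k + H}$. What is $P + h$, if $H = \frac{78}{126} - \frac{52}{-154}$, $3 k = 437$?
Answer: $\frac{1169749}{33428} \approx 34.993$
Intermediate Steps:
$k = \frac{437}{3}$ ($k = \frac{1}{3} \cdot 437 = \frac{437}{3} \approx 145.67$)
$H = \frac{221}{231}$ ($H = 78 \cdot \frac{1}{126} - - \frac{26}{77} = \frac{13}{21} + \frac{26}{77} = \frac{221}{231} \approx 0.95671$)
$h = - \frac{231}{33428}$ ($h = \frac{1}{\left(-1\right) \frac{437}{3} + \frac{221}{231}} = \frac{1}{- \frac{437}{3} + \frac{221}{231}} = \frac{1}{- \frac{33428}{231}} = - \frac{231}{33428} \approx -0.0069104$)
$P = 35$ ($P = 44 - 9 = 35$)
$P + h = 35 - \frac{231}{33428} = \frac{1169749}{33428}$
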